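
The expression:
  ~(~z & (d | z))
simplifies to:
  z | ~d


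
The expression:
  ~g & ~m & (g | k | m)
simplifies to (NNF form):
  k & ~g & ~m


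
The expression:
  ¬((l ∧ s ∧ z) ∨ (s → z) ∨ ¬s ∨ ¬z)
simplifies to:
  False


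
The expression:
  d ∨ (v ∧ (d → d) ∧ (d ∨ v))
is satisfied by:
  {d: True, v: True}
  {d: True, v: False}
  {v: True, d: False}


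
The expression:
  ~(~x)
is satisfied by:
  {x: True}


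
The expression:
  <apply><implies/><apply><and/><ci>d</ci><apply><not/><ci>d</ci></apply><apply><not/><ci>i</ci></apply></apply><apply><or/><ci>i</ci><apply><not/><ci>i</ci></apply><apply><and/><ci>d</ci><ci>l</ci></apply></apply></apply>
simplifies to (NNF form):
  <true/>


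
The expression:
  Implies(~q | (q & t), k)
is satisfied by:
  {k: True, q: True, t: False}
  {k: True, t: False, q: False}
  {k: True, q: True, t: True}
  {k: True, t: True, q: False}
  {q: True, t: False, k: False}


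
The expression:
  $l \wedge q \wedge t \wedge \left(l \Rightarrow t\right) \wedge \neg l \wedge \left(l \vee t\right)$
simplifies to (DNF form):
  $\text{False}$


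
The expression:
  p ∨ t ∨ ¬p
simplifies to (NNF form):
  True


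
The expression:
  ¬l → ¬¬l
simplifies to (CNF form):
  l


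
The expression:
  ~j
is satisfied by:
  {j: False}


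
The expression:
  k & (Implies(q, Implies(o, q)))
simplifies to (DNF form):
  k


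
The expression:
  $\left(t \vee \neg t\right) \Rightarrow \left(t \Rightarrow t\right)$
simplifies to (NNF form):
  $\text{True}$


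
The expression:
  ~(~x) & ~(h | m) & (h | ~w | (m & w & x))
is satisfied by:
  {x: True, w: False, h: False, m: False}


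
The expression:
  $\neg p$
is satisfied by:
  {p: False}


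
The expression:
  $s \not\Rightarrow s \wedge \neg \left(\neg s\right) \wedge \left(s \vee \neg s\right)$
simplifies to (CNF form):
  $\text{False}$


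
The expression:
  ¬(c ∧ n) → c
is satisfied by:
  {c: True}


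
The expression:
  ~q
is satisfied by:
  {q: False}


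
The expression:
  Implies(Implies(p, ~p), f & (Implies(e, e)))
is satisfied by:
  {p: True, f: True}
  {p: True, f: False}
  {f: True, p: False}


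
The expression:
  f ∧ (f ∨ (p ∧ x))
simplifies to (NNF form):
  f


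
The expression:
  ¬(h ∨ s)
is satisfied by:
  {h: False, s: False}


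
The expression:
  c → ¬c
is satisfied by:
  {c: False}


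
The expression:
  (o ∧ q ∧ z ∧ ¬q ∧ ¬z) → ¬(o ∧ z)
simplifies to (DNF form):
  True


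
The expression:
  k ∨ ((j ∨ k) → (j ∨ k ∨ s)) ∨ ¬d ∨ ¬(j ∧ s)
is always true.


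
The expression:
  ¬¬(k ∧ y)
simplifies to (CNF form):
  k ∧ y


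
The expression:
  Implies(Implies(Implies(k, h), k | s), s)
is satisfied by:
  {s: True, k: False}
  {k: False, s: False}
  {k: True, s: True}


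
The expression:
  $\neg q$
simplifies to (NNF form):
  $\neg q$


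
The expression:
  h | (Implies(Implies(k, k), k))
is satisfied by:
  {k: True, h: True}
  {k: True, h: False}
  {h: True, k: False}


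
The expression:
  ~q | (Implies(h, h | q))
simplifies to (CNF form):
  True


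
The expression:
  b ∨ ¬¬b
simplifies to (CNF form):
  b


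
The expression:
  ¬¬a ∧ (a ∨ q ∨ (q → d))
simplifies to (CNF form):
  a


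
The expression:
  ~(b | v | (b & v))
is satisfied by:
  {v: False, b: False}


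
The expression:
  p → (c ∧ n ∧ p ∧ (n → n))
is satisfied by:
  {c: True, n: True, p: False}
  {c: True, n: False, p: False}
  {n: True, c: False, p: False}
  {c: False, n: False, p: False}
  {c: True, p: True, n: True}


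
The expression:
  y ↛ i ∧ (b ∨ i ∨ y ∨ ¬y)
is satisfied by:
  {y: True, i: False}


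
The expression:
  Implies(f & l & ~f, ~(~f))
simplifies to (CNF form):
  True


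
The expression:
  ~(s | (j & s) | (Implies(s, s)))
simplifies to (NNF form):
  False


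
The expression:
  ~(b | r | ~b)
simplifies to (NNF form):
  False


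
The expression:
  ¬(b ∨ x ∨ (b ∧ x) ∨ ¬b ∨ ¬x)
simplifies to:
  False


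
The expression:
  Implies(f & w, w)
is always true.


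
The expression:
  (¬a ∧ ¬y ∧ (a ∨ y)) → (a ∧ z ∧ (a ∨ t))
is always true.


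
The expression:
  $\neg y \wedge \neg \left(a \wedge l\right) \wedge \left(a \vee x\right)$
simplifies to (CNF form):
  $\neg y \wedge \left(a \vee x\right) \wedge \left(\neg a \vee \neg l\right)$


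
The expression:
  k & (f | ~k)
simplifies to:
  f & k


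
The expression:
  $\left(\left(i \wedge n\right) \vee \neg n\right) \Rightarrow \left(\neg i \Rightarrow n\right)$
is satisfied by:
  {i: True, n: True}
  {i: True, n: False}
  {n: True, i: False}


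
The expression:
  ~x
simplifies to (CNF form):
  ~x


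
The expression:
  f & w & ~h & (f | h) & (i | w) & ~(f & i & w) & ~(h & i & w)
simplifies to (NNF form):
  f & w & ~h & ~i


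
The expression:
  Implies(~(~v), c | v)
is always true.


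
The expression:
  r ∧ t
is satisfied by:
  {t: True, r: True}


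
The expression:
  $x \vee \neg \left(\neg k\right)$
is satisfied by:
  {x: True, k: True}
  {x: True, k: False}
  {k: True, x: False}


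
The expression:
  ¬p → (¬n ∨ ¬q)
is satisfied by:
  {p: True, q: False, n: False}
  {p: False, q: False, n: False}
  {n: True, p: True, q: False}
  {n: True, p: False, q: False}
  {q: True, p: True, n: False}
  {q: True, p: False, n: False}
  {q: True, n: True, p: True}


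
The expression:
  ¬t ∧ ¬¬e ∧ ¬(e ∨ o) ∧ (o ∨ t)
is never true.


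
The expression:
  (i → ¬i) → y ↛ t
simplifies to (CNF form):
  (i ∨ y) ∧ (i ∨ ¬t)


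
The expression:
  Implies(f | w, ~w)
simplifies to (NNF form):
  ~w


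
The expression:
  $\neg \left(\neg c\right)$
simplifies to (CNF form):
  $c$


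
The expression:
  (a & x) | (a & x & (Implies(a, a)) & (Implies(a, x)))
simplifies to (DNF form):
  a & x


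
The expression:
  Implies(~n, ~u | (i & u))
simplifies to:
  i | n | ~u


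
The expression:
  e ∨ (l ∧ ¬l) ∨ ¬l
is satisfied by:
  {e: True, l: False}
  {l: False, e: False}
  {l: True, e: True}


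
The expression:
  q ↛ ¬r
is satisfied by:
  {r: True, q: True}


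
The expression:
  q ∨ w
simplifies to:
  q ∨ w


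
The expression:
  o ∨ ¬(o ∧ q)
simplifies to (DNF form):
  True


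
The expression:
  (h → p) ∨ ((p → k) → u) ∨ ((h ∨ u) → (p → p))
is always true.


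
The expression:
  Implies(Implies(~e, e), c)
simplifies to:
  c | ~e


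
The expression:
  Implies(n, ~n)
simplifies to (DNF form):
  ~n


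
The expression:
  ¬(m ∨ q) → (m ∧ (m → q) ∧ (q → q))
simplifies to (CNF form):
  m ∨ q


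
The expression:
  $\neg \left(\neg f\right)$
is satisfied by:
  {f: True}


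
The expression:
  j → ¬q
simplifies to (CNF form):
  ¬j ∨ ¬q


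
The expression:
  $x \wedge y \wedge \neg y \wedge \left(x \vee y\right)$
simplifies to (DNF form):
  $\text{False}$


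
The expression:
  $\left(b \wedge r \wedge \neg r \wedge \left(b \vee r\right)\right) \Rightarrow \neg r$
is always true.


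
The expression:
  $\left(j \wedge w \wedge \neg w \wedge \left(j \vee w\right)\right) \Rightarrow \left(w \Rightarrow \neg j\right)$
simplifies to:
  $\text{True}$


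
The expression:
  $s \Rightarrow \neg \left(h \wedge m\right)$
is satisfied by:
  {s: False, m: False, h: False}
  {h: True, s: False, m: False}
  {m: True, s: False, h: False}
  {h: True, m: True, s: False}
  {s: True, h: False, m: False}
  {h: True, s: True, m: False}
  {m: True, s: True, h: False}


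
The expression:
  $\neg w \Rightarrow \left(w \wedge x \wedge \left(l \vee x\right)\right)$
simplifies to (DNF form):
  $w$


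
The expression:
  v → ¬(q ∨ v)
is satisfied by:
  {v: False}


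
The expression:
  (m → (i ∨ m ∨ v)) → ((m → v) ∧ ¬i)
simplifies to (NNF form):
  ¬i ∧ (v ∨ ¬m)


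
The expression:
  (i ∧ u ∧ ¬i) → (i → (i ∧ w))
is always true.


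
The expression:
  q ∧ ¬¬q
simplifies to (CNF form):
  q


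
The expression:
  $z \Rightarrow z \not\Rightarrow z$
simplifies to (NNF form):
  $\neg z$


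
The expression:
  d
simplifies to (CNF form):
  d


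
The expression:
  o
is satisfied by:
  {o: True}


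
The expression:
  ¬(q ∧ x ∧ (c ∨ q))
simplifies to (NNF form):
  ¬q ∨ ¬x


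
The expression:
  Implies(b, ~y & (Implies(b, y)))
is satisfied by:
  {b: False}


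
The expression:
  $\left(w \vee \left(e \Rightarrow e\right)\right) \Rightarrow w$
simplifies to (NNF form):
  $w$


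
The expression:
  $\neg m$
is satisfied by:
  {m: False}


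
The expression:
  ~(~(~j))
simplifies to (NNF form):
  ~j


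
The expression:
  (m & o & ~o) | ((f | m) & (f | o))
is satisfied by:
  {m: True, f: True, o: True}
  {m: True, f: True, o: False}
  {f: True, o: True, m: False}
  {f: True, o: False, m: False}
  {m: True, o: True, f: False}


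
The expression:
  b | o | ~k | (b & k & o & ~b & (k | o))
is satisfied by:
  {b: True, o: True, k: False}
  {b: True, k: False, o: False}
  {o: True, k: False, b: False}
  {o: False, k: False, b: False}
  {b: True, o: True, k: True}
  {b: True, k: True, o: False}
  {o: True, k: True, b: False}


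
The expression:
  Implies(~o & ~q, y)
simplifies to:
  o | q | y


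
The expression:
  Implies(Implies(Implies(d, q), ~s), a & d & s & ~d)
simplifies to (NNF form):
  s & (q | ~d)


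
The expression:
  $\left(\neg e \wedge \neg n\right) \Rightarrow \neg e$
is always true.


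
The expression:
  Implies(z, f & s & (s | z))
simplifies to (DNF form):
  ~z | (f & s)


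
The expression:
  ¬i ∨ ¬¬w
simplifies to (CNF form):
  w ∨ ¬i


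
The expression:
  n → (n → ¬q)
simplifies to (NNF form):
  ¬n ∨ ¬q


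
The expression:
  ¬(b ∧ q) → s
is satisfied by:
  {q: True, s: True, b: True}
  {q: True, s: True, b: False}
  {s: True, b: True, q: False}
  {s: True, b: False, q: False}
  {q: True, b: True, s: False}


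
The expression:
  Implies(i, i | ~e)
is always true.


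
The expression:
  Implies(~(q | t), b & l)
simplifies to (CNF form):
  (b | q | t) & (l | q | t)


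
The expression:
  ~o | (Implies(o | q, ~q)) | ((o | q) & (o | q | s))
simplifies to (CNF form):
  True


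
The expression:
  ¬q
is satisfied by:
  {q: False}


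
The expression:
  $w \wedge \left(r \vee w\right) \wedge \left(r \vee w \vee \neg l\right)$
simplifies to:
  $w$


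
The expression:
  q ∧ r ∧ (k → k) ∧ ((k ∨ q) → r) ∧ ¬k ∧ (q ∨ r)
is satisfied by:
  {r: True, q: True, k: False}


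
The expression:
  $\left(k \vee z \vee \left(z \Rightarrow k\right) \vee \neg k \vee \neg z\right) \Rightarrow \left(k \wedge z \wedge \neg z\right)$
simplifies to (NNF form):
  $\text{False}$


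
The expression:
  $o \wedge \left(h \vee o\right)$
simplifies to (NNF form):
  $o$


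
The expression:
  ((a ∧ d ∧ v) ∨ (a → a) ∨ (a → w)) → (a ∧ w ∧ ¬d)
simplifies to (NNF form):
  a ∧ w ∧ ¬d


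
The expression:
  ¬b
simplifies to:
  ¬b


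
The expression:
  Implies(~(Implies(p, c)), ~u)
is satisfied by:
  {c: True, p: False, u: False}
  {p: False, u: False, c: False}
  {c: True, u: True, p: False}
  {u: True, p: False, c: False}
  {c: True, p: True, u: False}
  {p: True, c: False, u: False}
  {c: True, u: True, p: True}


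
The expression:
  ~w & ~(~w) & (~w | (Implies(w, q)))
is never true.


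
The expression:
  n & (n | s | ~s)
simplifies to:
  n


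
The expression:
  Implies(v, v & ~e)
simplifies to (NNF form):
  ~e | ~v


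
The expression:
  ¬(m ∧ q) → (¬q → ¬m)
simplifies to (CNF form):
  q ∨ ¬m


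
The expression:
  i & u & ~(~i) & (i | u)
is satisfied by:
  {i: True, u: True}


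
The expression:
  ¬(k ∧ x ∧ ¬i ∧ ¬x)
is always true.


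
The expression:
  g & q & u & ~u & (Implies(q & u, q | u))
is never true.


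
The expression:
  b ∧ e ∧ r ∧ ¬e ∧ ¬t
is never true.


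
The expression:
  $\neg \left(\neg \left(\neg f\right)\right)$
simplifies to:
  $\neg f$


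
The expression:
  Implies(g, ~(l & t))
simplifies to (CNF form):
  ~g | ~l | ~t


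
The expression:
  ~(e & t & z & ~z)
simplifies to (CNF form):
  True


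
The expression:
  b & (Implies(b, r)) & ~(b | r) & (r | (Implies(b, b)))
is never true.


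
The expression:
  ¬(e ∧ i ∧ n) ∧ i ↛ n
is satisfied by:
  {i: True, n: False}


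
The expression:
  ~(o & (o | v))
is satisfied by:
  {o: False}


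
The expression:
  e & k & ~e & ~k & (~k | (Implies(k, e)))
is never true.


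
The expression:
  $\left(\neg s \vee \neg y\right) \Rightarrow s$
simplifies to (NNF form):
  $s$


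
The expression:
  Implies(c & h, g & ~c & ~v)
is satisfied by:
  {h: False, c: False}
  {c: True, h: False}
  {h: True, c: False}


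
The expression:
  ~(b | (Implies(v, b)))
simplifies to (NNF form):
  v & ~b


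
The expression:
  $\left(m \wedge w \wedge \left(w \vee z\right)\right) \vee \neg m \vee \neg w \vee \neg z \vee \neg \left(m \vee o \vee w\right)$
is always true.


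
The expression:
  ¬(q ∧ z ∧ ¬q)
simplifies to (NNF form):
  True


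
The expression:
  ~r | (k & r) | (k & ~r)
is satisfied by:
  {k: True, r: False}
  {r: False, k: False}
  {r: True, k: True}


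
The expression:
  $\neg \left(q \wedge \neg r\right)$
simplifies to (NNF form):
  $r \vee \neg q$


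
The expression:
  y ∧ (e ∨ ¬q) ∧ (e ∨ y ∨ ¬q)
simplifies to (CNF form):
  y ∧ (e ∨ ¬q)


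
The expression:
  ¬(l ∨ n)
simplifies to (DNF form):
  ¬l ∧ ¬n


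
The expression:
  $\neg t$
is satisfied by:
  {t: False}


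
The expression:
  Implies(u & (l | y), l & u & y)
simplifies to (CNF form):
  (l | ~l | ~u) & (l | ~u | ~y) & (y | ~l | ~u) & (y | ~u | ~y)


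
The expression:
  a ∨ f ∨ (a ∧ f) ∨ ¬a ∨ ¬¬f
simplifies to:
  True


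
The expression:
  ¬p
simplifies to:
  ¬p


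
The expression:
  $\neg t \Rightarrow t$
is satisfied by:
  {t: True}


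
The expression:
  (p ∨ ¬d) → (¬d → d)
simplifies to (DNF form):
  d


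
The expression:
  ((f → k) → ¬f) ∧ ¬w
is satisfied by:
  {k: False, w: False, f: False}
  {f: True, k: False, w: False}
  {k: True, f: False, w: False}


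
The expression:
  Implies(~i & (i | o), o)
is always true.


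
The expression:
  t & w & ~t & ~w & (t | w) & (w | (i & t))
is never true.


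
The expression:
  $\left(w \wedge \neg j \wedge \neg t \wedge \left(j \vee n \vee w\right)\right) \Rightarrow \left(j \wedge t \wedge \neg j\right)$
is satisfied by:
  {j: True, t: True, w: False}
  {j: True, w: False, t: False}
  {t: True, w: False, j: False}
  {t: False, w: False, j: False}
  {j: True, t: True, w: True}
  {j: True, w: True, t: False}
  {t: True, w: True, j: False}


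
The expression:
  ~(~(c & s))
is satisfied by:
  {c: True, s: True}


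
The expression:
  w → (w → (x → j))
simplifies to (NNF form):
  j ∨ ¬w ∨ ¬x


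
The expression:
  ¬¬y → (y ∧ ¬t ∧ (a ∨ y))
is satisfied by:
  {t: False, y: False}
  {y: True, t: False}
  {t: True, y: False}


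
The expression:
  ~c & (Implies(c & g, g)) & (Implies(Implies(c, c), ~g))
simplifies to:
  ~c & ~g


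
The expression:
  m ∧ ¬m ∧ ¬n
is never true.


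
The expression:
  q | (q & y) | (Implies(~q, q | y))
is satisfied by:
  {y: True, q: True}
  {y: True, q: False}
  {q: True, y: False}


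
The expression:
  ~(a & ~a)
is always true.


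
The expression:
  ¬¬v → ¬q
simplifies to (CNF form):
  ¬q ∨ ¬v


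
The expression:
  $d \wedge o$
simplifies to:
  $d \wedge o$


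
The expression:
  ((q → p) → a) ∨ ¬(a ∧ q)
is always true.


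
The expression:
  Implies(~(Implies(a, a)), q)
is always true.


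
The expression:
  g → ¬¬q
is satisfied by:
  {q: True, g: False}
  {g: False, q: False}
  {g: True, q: True}


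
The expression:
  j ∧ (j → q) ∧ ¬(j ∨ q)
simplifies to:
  False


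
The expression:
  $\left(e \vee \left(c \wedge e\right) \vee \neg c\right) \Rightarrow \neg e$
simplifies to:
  $\neg e$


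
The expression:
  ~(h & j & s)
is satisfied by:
  {s: False, h: False, j: False}
  {j: True, s: False, h: False}
  {h: True, s: False, j: False}
  {j: True, h: True, s: False}
  {s: True, j: False, h: False}
  {j: True, s: True, h: False}
  {h: True, s: True, j: False}


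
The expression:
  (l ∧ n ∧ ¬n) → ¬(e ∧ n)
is always true.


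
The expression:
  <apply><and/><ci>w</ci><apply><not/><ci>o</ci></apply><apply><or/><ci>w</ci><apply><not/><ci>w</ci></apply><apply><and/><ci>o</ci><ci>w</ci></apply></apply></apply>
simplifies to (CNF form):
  <apply><and/><ci>w</ci><apply><not/><ci>o</ci></apply></apply>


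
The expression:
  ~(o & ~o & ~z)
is always true.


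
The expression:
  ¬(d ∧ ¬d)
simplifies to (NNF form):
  True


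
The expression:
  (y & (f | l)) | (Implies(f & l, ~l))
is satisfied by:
  {y: True, l: False, f: False}
  {l: False, f: False, y: False}
  {f: True, y: True, l: False}
  {f: True, l: False, y: False}
  {y: True, l: True, f: False}
  {l: True, y: False, f: False}
  {f: True, l: True, y: True}


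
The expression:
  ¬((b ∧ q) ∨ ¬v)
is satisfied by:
  {v: True, q: False, b: False}
  {b: True, v: True, q: False}
  {q: True, v: True, b: False}


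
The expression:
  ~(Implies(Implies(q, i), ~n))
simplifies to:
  n & (i | ~q)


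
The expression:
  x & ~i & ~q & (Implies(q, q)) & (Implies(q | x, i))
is never true.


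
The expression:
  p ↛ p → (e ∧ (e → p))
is always true.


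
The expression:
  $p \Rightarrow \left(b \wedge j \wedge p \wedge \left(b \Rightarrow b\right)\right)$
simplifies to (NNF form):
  $\left(b \wedge j\right) \vee \neg p$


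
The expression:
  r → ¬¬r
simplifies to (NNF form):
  True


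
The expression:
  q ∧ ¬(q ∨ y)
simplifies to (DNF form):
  False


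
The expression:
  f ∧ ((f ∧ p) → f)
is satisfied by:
  {f: True}


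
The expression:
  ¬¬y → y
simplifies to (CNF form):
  True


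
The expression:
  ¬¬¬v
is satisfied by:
  {v: False}


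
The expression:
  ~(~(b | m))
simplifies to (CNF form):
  b | m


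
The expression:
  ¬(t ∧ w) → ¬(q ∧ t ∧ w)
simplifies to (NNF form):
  True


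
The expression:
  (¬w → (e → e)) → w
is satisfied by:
  {w: True}


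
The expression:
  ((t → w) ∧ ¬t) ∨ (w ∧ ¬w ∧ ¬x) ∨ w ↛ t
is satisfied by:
  {t: False}


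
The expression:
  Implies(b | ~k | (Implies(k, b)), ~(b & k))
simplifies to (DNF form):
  ~b | ~k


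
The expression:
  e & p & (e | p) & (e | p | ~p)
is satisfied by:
  {p: True, e: True}


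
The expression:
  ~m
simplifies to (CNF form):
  ~m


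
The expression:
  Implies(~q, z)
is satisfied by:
  {q: True, z: True}
  {q: True, z: False}
  {z: True, q: False}


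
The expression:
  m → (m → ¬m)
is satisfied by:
  {m: False}


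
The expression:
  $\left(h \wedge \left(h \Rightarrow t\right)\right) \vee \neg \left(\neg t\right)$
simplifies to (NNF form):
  $t$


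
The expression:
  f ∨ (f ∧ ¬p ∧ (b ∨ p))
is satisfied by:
  {f: True}


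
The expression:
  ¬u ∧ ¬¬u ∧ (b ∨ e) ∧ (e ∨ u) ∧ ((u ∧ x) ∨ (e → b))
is never true.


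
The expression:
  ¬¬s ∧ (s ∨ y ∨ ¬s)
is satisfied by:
  {s: True}


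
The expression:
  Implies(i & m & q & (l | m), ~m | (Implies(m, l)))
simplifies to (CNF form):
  l | ~i | ~m | ~q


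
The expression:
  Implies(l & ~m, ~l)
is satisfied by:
  {m: True, l: False}
  {l: False, m: False}
  {l: True, m: True}


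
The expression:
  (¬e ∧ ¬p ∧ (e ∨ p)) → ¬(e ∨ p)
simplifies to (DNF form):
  True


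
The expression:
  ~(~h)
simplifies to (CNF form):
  h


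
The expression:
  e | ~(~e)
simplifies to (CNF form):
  e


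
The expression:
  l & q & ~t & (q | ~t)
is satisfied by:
  {q: True, l: True, t: False}


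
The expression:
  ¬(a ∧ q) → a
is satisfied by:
  {a: True}


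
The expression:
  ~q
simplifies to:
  ~q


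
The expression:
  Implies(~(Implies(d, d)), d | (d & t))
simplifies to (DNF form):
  True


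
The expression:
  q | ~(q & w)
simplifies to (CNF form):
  True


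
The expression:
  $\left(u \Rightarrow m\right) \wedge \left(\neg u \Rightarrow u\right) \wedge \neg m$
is never true.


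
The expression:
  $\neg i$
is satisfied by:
  {i: False}


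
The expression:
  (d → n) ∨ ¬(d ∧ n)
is always true.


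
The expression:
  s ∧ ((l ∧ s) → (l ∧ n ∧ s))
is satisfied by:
  {n: True, s: True, l: False}
  {s: True, l: False, n: False}
  {n: True, l: True, s: True}


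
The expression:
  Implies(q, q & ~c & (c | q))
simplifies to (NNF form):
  ~c | ~q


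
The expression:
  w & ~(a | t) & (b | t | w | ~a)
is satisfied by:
  {w: True, t: False, a: False}


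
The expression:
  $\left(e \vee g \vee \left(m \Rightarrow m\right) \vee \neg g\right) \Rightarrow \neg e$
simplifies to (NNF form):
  $\neg e$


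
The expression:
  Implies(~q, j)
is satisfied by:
  {q: True, j: True}
  {q: True, j: False}
  {j: True, q: False}


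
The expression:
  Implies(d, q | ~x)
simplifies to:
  q | ~d | ~x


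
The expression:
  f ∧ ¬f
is never true.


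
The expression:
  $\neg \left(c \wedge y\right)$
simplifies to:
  $\neg c \vee \neg y$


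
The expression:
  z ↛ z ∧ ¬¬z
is never true.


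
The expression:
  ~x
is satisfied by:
  {x: False}


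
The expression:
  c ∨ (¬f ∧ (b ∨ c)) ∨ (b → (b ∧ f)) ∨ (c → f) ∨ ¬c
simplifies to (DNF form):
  True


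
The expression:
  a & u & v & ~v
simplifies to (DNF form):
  False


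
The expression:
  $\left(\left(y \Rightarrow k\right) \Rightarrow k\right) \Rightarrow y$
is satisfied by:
  {y: True, k: False}
  {k: False, y: False}
  {k: True, y: True}


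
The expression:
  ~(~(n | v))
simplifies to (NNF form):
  n | v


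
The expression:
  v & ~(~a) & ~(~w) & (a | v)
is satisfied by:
  {a: True, w: True, v: True}


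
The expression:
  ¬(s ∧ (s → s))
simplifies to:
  ¬s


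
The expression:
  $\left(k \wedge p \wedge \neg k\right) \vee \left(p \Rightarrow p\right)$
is always true.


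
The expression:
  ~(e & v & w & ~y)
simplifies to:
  y | ~e | ~v | ~w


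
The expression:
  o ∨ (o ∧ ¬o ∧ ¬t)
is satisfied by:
  {o: True}


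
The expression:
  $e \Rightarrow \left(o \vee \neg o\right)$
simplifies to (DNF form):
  $\text{True}$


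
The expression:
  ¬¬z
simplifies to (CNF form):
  z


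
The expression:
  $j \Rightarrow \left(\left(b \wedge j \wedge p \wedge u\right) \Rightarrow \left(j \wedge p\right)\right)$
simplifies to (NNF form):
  $\text{True}$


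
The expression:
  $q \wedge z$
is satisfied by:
  {z: True, q: True}


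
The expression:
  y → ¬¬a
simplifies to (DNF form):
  a ∨ ¬y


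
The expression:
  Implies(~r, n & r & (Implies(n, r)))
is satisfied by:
  {r: True}


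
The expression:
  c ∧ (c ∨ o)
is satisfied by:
  {c: True}


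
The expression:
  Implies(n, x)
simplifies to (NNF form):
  x | ~n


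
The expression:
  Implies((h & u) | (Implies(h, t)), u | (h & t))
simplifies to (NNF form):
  h | u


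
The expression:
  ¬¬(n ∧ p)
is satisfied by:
  {p: True, n: True}


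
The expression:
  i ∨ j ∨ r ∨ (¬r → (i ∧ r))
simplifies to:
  i ∨ j ∨ r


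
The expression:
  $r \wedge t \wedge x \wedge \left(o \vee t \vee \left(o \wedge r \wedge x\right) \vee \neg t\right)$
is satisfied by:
  {t: True, r: True, x: True}


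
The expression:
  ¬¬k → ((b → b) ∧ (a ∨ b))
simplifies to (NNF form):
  a ∨ b ∨ ¬k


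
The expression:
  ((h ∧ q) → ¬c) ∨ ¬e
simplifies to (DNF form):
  ¬c ∨ ¬e ∨ ¬h ∨ ¬q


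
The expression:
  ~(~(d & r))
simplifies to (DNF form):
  d & r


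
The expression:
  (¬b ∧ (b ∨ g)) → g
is always true.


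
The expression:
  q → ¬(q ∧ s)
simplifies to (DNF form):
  ¬q ∨ ¬s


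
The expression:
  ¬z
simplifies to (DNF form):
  ¬z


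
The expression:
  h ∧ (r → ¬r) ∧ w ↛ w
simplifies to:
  False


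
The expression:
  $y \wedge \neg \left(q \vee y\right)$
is never true.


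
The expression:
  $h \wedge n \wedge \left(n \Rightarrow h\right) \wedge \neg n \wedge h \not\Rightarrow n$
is never true.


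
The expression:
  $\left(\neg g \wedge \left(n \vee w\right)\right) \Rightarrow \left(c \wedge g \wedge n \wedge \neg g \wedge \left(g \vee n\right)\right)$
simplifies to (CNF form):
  $\left(g \vee \neg n\right) \wedge \left(g \vee \neg w\right)$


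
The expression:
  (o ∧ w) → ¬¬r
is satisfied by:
  {r: True, w: False, o: False}
  {w: False, o: False, r: False}
  {r: True, o: True, w: False}
  {o: True, w: False, r: False}
  {r: True, w: True, o: False}
  {w: True, r: False, o: False}
  {r: True, o: True, w: True}


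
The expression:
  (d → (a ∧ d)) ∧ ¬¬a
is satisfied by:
  {a: True}


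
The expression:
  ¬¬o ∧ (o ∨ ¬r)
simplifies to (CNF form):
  o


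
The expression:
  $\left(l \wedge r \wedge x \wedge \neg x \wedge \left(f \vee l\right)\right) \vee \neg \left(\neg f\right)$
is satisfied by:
  {f: True}


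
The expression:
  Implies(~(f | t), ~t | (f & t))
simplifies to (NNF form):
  True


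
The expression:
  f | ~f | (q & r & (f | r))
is always true.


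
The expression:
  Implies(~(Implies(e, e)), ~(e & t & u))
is always true.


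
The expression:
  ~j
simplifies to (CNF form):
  ~j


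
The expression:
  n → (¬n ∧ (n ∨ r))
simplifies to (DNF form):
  ¬n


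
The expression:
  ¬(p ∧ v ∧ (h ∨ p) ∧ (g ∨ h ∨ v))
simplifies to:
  ¬p ∨ ¬v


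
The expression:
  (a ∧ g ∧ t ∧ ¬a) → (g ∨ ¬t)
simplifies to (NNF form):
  True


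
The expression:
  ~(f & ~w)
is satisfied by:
  {w: True, f: False}
  {f: False, w: False}
  {f: True, w: True}


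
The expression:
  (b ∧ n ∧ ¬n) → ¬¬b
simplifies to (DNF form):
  True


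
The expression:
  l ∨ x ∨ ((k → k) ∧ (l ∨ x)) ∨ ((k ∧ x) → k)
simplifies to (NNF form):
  True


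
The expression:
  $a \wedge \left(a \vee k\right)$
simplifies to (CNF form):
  $a$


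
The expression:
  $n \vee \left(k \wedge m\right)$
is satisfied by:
  {n: True, k: True, m: True}
  {n: True, k: True, m: False}
  {n: True, m: True, k: False}
  {n: True, m: False, k: False}
  {k: True, m: True, n: False}


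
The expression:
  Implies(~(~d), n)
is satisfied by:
  {n: True, d: False}
  {d: False, n: False}
  {d: True, n: True}


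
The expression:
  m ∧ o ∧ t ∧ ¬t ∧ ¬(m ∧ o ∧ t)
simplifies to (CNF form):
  False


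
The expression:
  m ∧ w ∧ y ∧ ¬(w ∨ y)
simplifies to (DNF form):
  False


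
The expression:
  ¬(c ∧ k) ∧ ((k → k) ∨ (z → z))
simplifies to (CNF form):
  ¬c ∨ ¬k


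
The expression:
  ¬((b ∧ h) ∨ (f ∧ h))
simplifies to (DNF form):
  (¬b ∧ ¬f) ∨ ¬h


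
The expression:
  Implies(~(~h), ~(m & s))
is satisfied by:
  {s: False, m: False, h: False}
  {h: True, s: False, m: False}
  {m: True, s: False, h: False}
  {h: True, m: True, s: False}
  {s: True, h: False, m: False}
  {h: True, s: True, m: False}
  {m: True, s: True, h: False}


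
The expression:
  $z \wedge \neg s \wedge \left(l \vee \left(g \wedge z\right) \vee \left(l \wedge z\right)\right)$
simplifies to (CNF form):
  $z \wedge \neg s \wedge \left(g \vee l\right)$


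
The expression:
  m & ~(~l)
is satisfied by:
  {m: True, l: True}


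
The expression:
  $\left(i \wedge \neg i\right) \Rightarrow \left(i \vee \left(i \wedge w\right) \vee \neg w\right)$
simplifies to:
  $\text{True}$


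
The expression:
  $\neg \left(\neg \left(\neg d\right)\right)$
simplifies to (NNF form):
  $\neg d$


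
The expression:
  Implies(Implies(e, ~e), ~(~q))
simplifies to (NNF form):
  e | q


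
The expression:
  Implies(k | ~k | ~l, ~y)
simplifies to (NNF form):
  ~y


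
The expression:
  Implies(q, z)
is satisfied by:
  {z: True, q: False}
  {q: False, z: False}
  {q: True, z: True}


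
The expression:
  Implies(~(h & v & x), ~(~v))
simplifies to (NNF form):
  v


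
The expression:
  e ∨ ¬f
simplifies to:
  e ∨ ¬f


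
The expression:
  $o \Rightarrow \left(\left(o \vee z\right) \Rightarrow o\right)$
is always true.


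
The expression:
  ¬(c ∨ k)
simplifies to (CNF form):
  ¬c ∧ ¬k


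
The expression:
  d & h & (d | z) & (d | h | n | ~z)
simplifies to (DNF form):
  d & h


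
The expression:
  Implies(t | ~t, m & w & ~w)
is never true.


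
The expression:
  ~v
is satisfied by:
  {v: False}


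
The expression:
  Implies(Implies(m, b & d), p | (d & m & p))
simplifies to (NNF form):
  p | (m & ~b) | (m & ~d)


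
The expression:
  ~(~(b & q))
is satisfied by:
  {b: True, q: True}


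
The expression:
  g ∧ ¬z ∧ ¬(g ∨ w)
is never true.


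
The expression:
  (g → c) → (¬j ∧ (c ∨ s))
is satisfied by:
  {g: True, s: True, c: False, j: False}
  {g: True, c: False, s: False, j: False}
  {s: True, g: False, c: False, j: False}
  {g: True, c: True, s: True, j: False}
  {g: True, c: True, s: False, j: False}
  {c: True, s: True, g: False, j: False}
  {c: True, g: False, s: False, j: False}
  {j: True, s: True, g: True, c: False}
  {j: True, g: True, c: False, s: False}


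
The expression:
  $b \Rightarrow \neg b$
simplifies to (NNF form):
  $\neg b$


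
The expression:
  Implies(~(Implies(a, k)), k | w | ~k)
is always true.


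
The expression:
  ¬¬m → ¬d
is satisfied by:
  {m: False, d: False}
  {d: True, m: False}
  {m: True, d: False}


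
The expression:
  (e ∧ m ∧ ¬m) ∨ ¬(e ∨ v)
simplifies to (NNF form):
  ¬e ∧ ¬v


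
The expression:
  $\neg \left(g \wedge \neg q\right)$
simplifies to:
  $q \vee \neg g$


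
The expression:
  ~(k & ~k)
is always true.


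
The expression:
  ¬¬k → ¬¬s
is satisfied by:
  {s: True, k: False}
  {k: False, s: False}
  {k: True, s: True}


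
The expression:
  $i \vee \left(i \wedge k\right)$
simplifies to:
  $i$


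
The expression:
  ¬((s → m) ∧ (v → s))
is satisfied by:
  {v: True, m: False, s: False}
  {s: True, v: True, m: False}
  {s: True, m: False, v: False}
  {v: True, m: True, s: False}


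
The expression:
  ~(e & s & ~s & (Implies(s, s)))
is always true.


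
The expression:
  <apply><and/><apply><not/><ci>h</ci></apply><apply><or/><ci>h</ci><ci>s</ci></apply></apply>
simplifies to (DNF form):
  <apply><and/><ci>s</ci><apply><not/><ci>h</ci></apply></apply>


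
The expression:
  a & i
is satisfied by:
  {a: True, i: True}


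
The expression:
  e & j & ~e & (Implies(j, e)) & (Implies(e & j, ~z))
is never true.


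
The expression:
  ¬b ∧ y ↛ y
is never true.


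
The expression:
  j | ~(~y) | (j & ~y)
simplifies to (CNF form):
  j | y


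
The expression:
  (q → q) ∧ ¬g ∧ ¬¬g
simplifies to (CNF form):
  False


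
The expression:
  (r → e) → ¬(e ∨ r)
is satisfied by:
  {e: False}


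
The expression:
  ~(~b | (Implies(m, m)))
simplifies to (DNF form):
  False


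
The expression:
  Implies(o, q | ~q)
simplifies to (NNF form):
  True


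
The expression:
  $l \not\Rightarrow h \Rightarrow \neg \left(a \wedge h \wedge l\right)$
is always true.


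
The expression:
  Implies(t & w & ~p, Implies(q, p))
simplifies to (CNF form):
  p | ~q | ~t | ~w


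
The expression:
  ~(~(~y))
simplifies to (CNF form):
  ~y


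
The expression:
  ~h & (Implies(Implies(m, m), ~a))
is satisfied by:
  {h: False, a: False}


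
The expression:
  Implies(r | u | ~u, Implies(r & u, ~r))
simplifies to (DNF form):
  ~r | ~u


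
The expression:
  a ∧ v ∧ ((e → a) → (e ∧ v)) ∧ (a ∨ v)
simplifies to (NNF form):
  a ∧ e ∧ v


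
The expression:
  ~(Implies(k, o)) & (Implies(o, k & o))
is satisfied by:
  {k: True, o: False}


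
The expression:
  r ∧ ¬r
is never true.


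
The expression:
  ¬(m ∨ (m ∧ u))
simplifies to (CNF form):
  ¬m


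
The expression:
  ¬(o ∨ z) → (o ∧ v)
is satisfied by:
  {o: True, z: True}
  {o: True, z: False}
  {z: True, o: False}


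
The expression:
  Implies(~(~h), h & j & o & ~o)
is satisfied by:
  {h: False}


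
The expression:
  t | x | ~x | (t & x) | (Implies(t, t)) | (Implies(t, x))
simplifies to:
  True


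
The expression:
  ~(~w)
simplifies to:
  w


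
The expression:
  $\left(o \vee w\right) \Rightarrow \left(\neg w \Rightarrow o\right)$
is always true.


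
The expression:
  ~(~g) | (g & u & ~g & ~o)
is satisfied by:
  {g: True}


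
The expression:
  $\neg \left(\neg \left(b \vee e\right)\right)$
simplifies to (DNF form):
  $b \vee e$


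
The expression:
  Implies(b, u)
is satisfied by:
  {u: True, b: False}
  {b: False, u: False}
  {b: True, u: True}


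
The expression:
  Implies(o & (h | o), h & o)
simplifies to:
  h | ~o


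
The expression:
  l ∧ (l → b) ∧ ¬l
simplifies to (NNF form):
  False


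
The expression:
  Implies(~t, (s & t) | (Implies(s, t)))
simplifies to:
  t | ~s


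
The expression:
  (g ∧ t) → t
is always true.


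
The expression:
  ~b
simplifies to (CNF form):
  ~b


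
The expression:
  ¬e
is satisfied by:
  {e: False}


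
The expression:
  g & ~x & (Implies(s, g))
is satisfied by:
  {g: True, x: False}


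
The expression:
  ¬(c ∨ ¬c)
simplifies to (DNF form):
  False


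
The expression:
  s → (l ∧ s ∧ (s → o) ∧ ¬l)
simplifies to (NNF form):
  ¬s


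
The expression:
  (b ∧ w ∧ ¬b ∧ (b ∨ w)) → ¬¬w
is always true.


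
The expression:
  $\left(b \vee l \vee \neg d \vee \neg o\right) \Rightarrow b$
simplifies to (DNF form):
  $b \vee \left(d \wedge o \wedge \neg l\right)$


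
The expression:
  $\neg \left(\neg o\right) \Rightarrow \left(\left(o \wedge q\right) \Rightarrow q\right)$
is always true.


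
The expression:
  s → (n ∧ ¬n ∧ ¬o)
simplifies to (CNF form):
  ¬s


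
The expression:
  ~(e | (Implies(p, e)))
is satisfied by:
  {p: True, e: False}


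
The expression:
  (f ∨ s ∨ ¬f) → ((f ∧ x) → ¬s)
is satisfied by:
  {s: False, x: False, f: False}
  {f: True, s: False, x: False}
  {x: True, s: False, f: False}
  {f: True, x: True, s: False}
  {s: True, f: False, x: False}
  {f: True, s: True, x: False}
  {x: True, s: True, f: False}


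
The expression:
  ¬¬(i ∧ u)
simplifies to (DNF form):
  i ∧ u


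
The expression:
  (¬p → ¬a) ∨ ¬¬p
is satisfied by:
  {p: True, a: False}
  {a: False, p: False}
  {a: True, p: True}


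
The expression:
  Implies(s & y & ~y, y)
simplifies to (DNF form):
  True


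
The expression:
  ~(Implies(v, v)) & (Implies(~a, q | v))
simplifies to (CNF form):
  False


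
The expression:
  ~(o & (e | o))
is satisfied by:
  {o: False}


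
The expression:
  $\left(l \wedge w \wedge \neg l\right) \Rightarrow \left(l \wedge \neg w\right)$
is always true.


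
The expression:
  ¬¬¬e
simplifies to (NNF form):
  ¬e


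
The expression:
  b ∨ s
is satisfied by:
  {b: True, s: True}
  {b: True, s: False}
  {s: True, b: False}


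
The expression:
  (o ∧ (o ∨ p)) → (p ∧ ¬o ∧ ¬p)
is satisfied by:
  {o: False}


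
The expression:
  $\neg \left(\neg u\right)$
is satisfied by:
  {u: True}


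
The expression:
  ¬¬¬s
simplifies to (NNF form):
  ¬s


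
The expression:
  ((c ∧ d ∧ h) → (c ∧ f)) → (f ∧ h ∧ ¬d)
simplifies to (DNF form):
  (f ∧ h ∧ ¬d) ∨ (f ∧ h ∧ ¬f) ∨ (c ∧ d ∧ h ∧ ¬d) ∨ (c ∧ d ∧ h ∧ ¬f) ∨ (c ∧ f ∧ h ∧ ¬d) ∨ (c ∧ f ∧ h ∧ ¬f) ∨ (d ∧ f ∧ h ∧ ¬d) ∨ (d ∧ f ∧ h ∧ ¬f)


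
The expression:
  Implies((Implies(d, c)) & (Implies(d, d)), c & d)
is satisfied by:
  {d: True}


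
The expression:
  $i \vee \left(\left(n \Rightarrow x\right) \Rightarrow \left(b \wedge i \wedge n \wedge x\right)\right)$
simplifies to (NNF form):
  $i \vee \left(n \wedge \neg x\right)$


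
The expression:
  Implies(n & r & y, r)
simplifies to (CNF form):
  True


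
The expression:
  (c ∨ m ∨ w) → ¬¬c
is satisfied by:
  {c: True, m: False, w: False}
  {c: True, w: True, m: False}
  {c: True, m: True, w: False}
  {c: True, w: True, m: True}
  {w: False, m: False, c: False}


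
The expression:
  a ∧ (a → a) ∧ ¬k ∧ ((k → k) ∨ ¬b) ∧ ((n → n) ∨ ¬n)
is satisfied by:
  {a: True, k: False}


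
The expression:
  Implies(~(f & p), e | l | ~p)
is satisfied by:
  {e: True, l: True, f: True, p: False}
  {e: True, l: True, p: False, f: False}
  {e: True, f: True, p: False, l: False}
  {e: True, p: False, f: False, l: False}
  {l: True, f: True, p: False, e: False}
  {l: True, p: False, f: False, e: False}
  {f: True, l: False, p: False, e: False}
  {l: False, p: False, f: False, e: False}
  {l: True, e: True, p: True, f: True}
  {l: True, e: True, p: True, f: False}
  {e: True, p: True, f: True, l: False}
  {e: True, p: True, l: False, f: False}
  {f: True, p: True, l: True, e: False}
  {p: True, l: True, e: False, f: False}
  {p: True, f: True, e: False, l: False}


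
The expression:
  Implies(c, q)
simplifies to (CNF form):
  q | ~c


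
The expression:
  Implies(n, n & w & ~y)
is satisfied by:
  {w: True, y: False, n: False}
  {y: False, n: False, w: False}
  {w: True, y: True, n: False}
  {y: True, w: False, n: False}
  {n: True, w: True, y: False}
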